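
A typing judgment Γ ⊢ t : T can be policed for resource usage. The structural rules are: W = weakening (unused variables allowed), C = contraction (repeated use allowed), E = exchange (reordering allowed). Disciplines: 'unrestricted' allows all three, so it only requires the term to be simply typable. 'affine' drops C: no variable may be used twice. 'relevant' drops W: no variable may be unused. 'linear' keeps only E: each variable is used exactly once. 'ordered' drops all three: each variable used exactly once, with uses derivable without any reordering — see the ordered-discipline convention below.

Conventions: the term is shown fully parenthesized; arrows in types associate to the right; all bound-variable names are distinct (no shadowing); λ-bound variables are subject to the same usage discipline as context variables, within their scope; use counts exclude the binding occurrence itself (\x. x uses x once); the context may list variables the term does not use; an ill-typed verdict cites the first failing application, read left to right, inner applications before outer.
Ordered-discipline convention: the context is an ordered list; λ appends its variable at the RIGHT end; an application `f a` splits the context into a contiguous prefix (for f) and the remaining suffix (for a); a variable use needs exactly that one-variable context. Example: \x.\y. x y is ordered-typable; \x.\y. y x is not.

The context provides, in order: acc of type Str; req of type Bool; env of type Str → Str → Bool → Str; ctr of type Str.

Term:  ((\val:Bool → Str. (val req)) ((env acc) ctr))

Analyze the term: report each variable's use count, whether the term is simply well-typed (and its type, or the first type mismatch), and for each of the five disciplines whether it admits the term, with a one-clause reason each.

variable uses: acc: 1×; req: 1×; env: 1×; ctr: 1×; val (λ-bound): 1×
order of uses: val, req, env, acc, ctr
typing: ✓ — Str
ordered: ✗ — use order val, req, env, acc, ctr needs exchange
linear: ✓ — acc, req, env, ctr, val: one use apiece
affine: ✓ — none of acc, req, env, ctr, val used more than once
relevant: ✓ — at least one use each (acc, req, env, ctr, val)
unrestricted: ✓ — type-checks (Str) and nothing is barred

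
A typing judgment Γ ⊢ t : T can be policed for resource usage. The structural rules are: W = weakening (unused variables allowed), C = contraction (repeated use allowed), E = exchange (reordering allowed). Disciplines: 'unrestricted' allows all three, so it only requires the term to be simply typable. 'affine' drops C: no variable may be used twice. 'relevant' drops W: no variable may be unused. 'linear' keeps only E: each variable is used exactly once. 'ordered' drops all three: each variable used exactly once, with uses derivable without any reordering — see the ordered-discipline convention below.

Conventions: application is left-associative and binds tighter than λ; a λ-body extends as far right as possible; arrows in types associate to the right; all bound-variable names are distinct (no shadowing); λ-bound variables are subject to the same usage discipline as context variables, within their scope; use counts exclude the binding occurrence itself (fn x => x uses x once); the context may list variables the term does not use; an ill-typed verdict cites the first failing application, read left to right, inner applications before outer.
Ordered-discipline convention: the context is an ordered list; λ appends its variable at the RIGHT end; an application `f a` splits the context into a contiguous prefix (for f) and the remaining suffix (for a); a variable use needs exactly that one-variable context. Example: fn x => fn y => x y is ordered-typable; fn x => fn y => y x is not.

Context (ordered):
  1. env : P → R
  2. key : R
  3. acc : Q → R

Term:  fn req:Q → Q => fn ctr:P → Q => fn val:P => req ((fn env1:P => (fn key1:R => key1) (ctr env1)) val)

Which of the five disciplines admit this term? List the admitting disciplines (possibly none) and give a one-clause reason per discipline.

admitted in: none
usage: env ×0, key ×0, acc ×0, req [bound] ×1, ctr [bound] ×1, val [bound] ×1, env1 [bound] ×1, key1 [bound] ×1
left-to-right use order: req, key1, ctr, env1, val
typing: ill-typed: an application expects R but receives Q
ordered ✗ (the type mismatch rejects it)
linear ✗ (not simply typable)
affine ✗ (fails simple typing)
relevant ✗ (a type mismatch blocks all five)
unrestricted ✗ (the type mismatch rejects it)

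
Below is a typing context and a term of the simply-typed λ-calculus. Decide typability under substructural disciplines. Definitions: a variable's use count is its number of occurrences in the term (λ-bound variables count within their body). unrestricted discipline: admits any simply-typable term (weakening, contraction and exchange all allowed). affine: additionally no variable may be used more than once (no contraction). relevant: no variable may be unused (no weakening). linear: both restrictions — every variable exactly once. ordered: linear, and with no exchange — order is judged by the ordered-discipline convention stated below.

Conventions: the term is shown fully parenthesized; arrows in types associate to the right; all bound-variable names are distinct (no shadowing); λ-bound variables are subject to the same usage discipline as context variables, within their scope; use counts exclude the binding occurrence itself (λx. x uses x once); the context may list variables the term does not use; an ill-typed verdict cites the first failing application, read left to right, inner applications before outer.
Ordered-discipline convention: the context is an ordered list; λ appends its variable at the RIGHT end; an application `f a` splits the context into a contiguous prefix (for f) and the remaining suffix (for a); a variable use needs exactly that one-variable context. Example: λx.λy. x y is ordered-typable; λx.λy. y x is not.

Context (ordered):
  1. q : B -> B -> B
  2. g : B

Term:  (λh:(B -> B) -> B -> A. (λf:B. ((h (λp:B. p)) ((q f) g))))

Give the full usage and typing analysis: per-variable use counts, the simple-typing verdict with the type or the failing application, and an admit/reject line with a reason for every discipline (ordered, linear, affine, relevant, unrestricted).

use counts: q ×1; g ×1; h (λ-bound) ×1; f (λ-bound) ×1; p (λ-bound) ×1
uses in reading order: h, p, q, f, g
typing: ✓ — ((B -> B) -> B -> A) -> B -> A
ordered: ✗, needs exchange: uses follow h, p, q, f, g
linear: ✓, each of q, g, h, f, p used exactly once
affine: ✓, q, g, h, f, p: no repeats, contraction unneeded
relevant: ✓, none of q, g, h, f, p goes unused
unrestricted: ✓, simply typable at ((B -> B) -> B -> A) -> B -> A; W, C, E all held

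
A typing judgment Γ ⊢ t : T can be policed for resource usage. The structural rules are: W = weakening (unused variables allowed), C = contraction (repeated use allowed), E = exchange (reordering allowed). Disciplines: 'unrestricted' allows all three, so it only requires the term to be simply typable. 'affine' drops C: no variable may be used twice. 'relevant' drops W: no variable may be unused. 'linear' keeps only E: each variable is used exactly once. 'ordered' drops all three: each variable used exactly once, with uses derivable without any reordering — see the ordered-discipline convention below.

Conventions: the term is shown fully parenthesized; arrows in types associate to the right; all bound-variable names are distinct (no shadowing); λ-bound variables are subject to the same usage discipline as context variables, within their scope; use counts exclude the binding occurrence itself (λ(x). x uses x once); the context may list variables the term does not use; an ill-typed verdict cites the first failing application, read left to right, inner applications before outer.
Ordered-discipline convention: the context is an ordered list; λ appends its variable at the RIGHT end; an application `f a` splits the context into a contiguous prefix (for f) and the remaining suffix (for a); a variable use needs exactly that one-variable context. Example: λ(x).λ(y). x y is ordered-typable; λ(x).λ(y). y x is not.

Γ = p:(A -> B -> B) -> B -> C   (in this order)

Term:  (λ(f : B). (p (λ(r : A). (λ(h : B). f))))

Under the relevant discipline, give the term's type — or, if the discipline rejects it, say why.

not well-typed under relevant — r, h never used (weakening)
use counts: p: 1×, f (bound): 1×, r (bound): 0×, h (bound): 0×
order of uses: p, f
typing: the term checks, with type B -> B -> C
per-discipline verdicts: ordered ✗, linear ✗, affine ✓, relevant ✗, unrestricted ✓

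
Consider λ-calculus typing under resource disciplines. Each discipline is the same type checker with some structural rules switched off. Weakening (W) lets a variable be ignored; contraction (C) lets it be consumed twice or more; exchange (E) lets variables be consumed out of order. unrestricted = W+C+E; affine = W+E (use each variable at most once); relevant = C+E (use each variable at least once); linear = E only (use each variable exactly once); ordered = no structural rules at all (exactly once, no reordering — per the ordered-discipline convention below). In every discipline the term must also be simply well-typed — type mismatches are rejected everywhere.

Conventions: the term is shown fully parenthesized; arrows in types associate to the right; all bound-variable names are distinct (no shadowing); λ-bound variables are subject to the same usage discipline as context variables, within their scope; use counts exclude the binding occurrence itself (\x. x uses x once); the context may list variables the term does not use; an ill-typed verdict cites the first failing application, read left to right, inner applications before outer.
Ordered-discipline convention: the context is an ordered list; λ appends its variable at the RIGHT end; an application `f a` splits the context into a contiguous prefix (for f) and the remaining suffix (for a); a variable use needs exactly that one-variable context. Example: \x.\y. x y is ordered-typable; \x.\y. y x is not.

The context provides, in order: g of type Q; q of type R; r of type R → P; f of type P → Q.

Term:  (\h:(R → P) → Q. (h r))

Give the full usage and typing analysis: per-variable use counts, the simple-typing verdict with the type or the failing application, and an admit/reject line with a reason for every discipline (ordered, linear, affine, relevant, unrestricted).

variable uses: g=0; q=0; r=1; f=0; h (λ-bound)=1
uses in reading order: h, r
typing: the term checks, with type ((R → P) → Q) → Q
ordered: ✗ — needs weakening: g, q, f unused
linear: ✗ — needs weakening: g, q, f unused
affine: ✓ — no duplicate uses among g, q, r, f, h
relevant: ✗ — needs weakening: g, q, f unused
unrestricted: ✓ — well-typed at ((R → P) → Q) → Q; no restrictions here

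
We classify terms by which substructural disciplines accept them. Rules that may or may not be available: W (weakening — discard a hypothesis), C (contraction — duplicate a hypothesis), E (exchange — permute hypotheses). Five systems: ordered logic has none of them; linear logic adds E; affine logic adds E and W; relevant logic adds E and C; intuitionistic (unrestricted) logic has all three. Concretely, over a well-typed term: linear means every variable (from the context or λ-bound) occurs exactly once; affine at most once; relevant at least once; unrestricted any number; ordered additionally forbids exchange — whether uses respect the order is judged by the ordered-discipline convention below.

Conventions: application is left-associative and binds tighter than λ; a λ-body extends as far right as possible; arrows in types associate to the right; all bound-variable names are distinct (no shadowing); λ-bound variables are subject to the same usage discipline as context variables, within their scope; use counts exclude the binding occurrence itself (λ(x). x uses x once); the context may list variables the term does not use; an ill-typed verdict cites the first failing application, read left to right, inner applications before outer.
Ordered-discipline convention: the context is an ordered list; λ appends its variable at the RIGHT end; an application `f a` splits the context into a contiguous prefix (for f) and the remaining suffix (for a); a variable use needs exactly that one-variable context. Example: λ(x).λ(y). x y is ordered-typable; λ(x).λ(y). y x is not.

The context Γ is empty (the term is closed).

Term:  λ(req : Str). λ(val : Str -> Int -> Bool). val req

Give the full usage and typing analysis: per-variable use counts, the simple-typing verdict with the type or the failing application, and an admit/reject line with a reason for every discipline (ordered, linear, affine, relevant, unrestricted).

use counts: req (λ-bound) ×1, val (λ-bound) ×1
use order (left to right): val, req
typing: well-typed at Str -> (Str -> Int -> Bool) -> Int -> Bool
ordered: ✗ — use order val, req needs exchange
linear: ✓ — each of req, val used exactly once
affine: ✓ — req, val: no repeats, contraction unneeded
relevant: ✓ — none of req, val goes unused
unrestricted: ✓ — simply typable at Str -> (Str -> Int -> Bool) -> Int -> Bool; W, C, E all held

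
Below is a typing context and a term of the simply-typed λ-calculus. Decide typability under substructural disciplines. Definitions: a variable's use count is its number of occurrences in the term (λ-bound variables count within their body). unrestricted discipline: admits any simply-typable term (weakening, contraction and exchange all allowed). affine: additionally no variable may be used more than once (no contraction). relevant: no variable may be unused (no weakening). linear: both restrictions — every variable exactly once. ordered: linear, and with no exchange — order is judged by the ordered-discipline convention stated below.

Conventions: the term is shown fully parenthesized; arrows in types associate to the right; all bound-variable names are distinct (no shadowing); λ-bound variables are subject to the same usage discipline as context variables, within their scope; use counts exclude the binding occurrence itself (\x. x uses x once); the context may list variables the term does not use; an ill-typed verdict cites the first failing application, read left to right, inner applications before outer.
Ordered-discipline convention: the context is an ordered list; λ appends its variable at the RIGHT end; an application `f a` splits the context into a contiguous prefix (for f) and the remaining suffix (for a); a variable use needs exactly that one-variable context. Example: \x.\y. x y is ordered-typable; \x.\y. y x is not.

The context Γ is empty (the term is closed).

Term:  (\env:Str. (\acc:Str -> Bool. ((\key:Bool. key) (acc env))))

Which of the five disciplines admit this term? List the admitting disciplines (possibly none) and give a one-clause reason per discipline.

admitting disciplines: linear, affine, relevant, unrestricted
variable uses: env [bound] ×1; acc [bound] ×1; key [bound] ×1
left-to-right use order: key, acc, env
typing: ✓ — Str -> (Str -> Bool) -> Bool
ordered ✗ (use order key, acc, env needs exchange)
linear ✓ (single use per variable (env, acc, key))
affine ✓ (none of env, acc, key used more than once)
relevant ✓ (env, acc, key: all used, weakening unneeded)
unrestricted ✓ (type-checks (Str -> (Str -> Bool) -> Bool) and nothing is barred)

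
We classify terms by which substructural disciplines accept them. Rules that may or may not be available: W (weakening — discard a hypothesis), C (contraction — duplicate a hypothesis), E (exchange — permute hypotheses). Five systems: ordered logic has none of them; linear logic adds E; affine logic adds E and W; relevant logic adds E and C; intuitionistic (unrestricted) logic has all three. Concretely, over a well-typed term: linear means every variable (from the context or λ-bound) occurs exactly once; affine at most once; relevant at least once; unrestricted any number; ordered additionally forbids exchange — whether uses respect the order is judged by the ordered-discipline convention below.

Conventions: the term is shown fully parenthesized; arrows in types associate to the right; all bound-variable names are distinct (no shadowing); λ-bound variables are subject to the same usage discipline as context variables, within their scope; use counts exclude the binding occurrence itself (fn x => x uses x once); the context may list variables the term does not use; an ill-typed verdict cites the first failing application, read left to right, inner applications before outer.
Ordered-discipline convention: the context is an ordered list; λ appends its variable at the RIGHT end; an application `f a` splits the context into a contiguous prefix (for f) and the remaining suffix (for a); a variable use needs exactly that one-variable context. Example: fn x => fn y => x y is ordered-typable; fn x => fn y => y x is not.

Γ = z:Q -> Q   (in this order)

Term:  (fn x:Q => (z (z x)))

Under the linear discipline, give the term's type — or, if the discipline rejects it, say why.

not well-typed under linear — repeated use of z ×2
use counts: z ×2; x [bound] ×1
use order (left to right): z, z, x
typing: well-typed — term : Q -> Q
all disciplines: ordered ✗ | linear ✗ | affine ✗ | relevant ✓ | unrestricted ✓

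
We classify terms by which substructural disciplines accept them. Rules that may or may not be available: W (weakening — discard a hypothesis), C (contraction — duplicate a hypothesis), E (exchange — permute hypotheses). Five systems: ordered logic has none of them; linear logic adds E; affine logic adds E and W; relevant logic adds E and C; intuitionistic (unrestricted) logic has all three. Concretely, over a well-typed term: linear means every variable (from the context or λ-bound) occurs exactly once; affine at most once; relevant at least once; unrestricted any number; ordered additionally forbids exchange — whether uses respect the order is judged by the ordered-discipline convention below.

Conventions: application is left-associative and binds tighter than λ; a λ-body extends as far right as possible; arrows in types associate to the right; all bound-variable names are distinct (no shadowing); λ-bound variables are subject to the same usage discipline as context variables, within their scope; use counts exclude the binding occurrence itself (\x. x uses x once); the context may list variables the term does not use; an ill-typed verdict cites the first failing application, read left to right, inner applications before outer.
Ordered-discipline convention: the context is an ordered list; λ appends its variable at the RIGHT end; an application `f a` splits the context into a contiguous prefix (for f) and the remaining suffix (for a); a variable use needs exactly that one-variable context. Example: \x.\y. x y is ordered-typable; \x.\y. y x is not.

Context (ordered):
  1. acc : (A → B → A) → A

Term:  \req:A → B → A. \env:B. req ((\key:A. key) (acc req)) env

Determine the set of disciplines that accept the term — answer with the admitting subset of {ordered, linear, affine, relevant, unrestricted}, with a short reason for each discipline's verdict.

admitting disciplines: relevant, unrestricted
variable uses: acc: 1; req (bound): 2; env (bound): 1; key (bound): 1
uses in reading order: req, key, acc, req, env
typing: the term checks, with type (A → B → A) → B → A
ordered ✗ (uses contraction: req ×2)
linear ✗ (uses contraction: req ×2)
affine ✗ (uses contraction: req ×2)
relevant ✓ (every one of acc, req, env, key appears)
unrestricted ✓ (typability at (A → B → A) → B → A is all that's needed)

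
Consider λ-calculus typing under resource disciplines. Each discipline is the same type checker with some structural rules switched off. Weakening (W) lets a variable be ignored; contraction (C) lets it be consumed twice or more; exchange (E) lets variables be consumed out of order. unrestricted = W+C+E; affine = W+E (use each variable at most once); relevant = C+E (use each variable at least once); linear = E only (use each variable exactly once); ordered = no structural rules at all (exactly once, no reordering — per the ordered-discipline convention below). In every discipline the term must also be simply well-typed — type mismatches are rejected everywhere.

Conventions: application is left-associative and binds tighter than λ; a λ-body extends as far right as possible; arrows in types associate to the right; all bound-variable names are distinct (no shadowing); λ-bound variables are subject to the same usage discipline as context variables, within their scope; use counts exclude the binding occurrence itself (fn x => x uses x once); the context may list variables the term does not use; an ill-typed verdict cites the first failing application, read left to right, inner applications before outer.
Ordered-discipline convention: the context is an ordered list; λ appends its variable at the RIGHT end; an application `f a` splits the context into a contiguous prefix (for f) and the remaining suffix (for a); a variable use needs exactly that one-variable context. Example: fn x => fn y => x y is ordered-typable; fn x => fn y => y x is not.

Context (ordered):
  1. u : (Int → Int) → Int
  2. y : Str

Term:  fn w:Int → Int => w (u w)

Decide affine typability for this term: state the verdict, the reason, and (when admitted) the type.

no — needs contraction — w ×2
use counts: u=1; y=0; w (bound)=2
order of uses: w, u, w
typing: well-typed at (Int → Int) → Int
per-discipline verdicts: ordered ✗ · linear ✗ · affine ✗ · relevant ✗ · unrestricted ✓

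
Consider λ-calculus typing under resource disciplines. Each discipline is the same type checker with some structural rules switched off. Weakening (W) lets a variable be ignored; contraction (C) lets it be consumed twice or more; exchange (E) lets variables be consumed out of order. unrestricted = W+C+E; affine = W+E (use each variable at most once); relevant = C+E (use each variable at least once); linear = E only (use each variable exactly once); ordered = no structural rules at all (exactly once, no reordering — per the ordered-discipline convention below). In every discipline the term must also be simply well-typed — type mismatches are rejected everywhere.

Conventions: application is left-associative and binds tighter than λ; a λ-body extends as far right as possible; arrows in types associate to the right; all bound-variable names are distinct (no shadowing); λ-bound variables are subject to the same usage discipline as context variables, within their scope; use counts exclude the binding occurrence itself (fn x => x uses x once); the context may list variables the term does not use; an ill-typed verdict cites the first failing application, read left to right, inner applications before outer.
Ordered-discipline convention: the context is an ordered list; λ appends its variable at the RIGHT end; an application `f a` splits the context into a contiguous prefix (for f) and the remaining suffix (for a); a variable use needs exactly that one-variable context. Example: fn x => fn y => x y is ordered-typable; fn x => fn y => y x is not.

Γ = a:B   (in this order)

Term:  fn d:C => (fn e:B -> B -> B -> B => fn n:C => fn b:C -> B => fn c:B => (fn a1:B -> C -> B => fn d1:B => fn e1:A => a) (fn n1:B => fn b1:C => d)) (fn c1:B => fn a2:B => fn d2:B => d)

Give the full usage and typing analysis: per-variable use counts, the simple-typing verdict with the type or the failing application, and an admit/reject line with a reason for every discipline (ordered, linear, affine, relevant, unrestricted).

counts: a=1; d (bound)=2; e (bound)=0; n (bound)=0; b (bound)=0; c (bound)=0; a1 (bound)=0; d1 (bound)=0; e1 (bound)=0; n1 (bound)=0; b1 (bound)=0; c1 (bound)=0; a2 (bound)=0; d2 (bound)=0
left-to-right use order: a, d, d
typing: ill-typed: an application expects B -> C -> B but receives B -> C -> C
ordered: ✗ — a type mismatch blocks all five
linear: ✗ — the type mismatch rejects it
affine: ✗ — not simply typable
relevant: ✗ — fails simple typing
unrestricted: ✗ — a type mismatch blocks all five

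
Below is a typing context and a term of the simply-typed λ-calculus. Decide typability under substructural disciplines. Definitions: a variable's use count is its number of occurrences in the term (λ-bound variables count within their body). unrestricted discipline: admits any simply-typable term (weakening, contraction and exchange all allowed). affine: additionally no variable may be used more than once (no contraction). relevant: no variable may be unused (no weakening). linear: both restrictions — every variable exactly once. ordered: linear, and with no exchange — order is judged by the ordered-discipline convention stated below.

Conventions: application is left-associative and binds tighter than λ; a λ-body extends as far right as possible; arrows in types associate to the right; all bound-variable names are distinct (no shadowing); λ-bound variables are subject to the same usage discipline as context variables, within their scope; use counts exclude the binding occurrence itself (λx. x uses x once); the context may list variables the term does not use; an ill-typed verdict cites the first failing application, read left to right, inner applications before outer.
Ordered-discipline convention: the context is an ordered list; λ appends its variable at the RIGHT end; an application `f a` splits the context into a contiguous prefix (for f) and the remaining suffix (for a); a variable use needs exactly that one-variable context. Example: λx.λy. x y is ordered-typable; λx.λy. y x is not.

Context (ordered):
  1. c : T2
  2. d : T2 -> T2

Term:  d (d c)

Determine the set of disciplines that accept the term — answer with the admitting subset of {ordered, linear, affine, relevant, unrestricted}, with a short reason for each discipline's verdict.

admitting disciplines: relevant, unrestricted
counts: c=1; d=2
left-to-right use order: d, d, c
typing: well-typed at T2
ordered: ✗ — uses contraction: d ×2
linear: ✗ — uses contraction: d ×2
affine: ✗ — uses contraction: d ×2
relevant: ✓ — c, d: all used, weakening unneeded
unrestricted: ✓ — type-checks (T2) and nothing is barred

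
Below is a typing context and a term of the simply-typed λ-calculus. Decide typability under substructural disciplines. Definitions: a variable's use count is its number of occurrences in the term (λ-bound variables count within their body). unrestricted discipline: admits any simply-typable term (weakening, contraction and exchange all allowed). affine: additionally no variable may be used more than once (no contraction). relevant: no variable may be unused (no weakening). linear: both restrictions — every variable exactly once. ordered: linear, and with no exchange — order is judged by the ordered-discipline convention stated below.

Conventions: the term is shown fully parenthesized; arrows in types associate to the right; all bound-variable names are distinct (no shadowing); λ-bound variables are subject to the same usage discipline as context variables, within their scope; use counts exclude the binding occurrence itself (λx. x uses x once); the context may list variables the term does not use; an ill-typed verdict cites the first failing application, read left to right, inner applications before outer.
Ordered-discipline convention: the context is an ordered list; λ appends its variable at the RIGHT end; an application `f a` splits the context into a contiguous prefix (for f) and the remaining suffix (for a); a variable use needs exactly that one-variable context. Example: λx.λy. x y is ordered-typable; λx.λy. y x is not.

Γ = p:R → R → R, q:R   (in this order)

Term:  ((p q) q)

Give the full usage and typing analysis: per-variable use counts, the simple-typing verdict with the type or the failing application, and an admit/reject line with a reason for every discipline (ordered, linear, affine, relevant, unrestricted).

usage: p ×1, q ×2
left-to-right use order: p, q, q
typing: ✓ — R
ordered: ✗, needs contraction — q ×2
linear: ✗, needs contraction — q ×2
affine: ✗, needs contraction — q ×2
relevant: ✓, none of p, q goes unused
unrestricted: ✓, well-typed at R; no restrictions here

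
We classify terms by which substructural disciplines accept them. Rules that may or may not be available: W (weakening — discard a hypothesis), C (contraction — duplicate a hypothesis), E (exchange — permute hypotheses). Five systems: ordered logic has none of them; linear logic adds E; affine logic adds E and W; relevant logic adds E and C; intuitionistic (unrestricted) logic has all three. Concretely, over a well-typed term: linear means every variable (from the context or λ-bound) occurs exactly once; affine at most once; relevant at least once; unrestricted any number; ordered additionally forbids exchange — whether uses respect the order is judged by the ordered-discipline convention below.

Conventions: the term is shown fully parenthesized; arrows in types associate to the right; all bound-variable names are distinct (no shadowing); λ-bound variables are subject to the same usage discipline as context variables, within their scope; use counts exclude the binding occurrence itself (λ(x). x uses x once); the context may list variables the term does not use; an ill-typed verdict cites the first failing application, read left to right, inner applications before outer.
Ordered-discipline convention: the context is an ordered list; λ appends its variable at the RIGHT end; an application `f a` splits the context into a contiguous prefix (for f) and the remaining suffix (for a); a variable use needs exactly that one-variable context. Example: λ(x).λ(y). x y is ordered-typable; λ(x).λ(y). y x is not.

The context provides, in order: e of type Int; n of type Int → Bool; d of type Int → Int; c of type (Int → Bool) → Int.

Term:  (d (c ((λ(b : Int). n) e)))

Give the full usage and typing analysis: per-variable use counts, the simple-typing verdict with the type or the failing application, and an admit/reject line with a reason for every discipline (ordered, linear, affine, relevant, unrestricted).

counts: e=1; n=1; d=1; c=1; b (bound)=0
use order (left to right): d, c, n, e
typing: well-typed at Int
ordered: ✗, unused: b — weakening required
linear: ✗, unused: b — weakening required
affine: ✓, none of e, n, d, c, b used more than once
relevant: ✗, unused: b — weakening required
unrestricted: ✓, simply typable at Int; W, C, E all held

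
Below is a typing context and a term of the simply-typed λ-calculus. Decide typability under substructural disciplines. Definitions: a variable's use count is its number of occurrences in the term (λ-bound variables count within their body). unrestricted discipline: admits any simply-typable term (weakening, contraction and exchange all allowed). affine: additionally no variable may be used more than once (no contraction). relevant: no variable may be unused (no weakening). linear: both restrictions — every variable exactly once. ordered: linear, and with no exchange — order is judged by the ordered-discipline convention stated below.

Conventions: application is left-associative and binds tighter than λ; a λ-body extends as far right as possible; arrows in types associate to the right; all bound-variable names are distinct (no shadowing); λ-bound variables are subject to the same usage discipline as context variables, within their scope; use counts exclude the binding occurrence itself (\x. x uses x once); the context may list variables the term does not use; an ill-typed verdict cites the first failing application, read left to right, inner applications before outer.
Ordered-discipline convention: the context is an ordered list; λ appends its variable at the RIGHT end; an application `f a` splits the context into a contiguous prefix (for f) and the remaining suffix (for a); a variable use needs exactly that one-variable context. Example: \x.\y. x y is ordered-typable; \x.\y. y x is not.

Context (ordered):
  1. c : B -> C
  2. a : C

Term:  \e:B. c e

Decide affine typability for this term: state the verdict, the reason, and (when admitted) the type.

yes — none of c, a, e used more than once; term : B -> C
counts: c: 1; a: 0; e [bound]: 1
left-to-right use order: c, e
typing: the term checks, with type B -> C
summary: ordered ✗, linear ✗, affine ✓, relevant ✗, unrestricted ✓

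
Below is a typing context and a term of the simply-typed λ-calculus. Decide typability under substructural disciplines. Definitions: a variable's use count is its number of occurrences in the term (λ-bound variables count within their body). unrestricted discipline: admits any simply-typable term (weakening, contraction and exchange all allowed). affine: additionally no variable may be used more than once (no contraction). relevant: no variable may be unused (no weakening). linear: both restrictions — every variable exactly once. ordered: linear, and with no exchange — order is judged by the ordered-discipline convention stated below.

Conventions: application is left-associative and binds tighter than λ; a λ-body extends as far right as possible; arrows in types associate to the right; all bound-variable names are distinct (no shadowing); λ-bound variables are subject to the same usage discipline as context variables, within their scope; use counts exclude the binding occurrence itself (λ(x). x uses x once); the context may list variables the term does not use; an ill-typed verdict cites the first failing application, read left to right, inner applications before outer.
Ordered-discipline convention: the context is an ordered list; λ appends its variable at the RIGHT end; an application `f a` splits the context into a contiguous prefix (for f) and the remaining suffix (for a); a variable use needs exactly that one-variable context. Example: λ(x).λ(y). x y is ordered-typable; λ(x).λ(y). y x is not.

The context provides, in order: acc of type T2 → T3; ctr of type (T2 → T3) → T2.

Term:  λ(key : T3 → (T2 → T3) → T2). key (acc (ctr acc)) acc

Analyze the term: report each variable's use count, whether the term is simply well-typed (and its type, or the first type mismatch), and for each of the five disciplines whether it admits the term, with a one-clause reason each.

variable uses: acc ×3, ctr ×1, key [bound] ×1
uses in reading order: key, acc, ctr, acc, acc
typing: ✓ — (T3 → (T2 → T3) → T2) → T2
ordered: ✗, acc ×3 used more than once (contraction)
linear: ✗, acc ×3 used more than once (contraction)
affine: ✗, acc ×3 used more than once (contraction)
relevant: ✓, acc, ctr, key: all used, weakening unneeded
unrestricted: ✓, typability at (T3 → (T2 → T3) → T2) → T2 is all that's needed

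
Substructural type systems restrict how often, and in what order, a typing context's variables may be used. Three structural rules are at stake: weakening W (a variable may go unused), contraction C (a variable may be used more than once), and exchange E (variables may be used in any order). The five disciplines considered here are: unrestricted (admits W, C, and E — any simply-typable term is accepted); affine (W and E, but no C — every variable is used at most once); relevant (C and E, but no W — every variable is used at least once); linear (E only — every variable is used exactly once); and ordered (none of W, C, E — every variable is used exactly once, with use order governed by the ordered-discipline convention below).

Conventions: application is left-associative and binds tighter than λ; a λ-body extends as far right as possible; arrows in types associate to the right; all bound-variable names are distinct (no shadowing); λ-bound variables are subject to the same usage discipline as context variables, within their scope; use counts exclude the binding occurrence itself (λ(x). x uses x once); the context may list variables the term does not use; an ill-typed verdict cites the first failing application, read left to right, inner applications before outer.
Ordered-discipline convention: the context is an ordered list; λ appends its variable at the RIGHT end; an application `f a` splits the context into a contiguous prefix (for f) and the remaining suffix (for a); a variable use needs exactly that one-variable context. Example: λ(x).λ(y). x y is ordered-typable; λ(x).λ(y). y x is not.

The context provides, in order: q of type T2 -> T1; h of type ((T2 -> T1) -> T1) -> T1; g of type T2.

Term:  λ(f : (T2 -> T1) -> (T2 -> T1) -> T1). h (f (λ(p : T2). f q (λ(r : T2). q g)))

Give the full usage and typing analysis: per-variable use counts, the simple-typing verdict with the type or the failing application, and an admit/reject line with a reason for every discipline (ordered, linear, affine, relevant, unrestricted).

usage: q: 2×, h: 1×, g: 1×, f [bound]: 2×, p [bound]: 0×, r [bound]: 0×
use order (left to right): h, f, f, q, q, g
typing: well-typed at ((T2 -> T1) -> (T2 -> T1) -> T1) -> T1
ordered: ✗, q ×2, f ×2 used more than once (contraction); needs weakening: p, r unused
linear: ✗, q ×2, f ×2 used more than once (contraction); needs weakening: p, r unused
affine: ✗, q ×2, f ×2 used more than once (contraction)
relevant: ✗, needs weakening: p, r unused
unrestricted: ✓, well-typed at ((T2 -> T1) -> (T2 -> T1) -> T1) -> T1; no restrictions here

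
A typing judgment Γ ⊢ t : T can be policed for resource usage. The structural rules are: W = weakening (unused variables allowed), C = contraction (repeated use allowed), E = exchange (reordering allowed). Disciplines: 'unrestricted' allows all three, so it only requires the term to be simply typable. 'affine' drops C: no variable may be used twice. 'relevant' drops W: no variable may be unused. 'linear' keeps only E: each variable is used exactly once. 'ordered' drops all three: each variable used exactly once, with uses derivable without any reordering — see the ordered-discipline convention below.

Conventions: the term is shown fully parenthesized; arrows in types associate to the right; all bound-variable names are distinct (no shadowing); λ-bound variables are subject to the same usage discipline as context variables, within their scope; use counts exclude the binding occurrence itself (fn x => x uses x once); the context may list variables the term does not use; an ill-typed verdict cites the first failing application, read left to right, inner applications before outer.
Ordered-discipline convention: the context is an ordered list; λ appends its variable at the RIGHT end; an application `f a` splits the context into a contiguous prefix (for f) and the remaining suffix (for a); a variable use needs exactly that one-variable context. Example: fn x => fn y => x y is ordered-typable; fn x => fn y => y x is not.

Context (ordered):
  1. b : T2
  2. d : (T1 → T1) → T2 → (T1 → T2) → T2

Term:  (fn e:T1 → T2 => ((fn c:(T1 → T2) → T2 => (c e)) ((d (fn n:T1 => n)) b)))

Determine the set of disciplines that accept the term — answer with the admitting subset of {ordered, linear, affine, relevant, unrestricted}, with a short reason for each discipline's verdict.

admitted by: linear, affine, relevant, unrestricted
counts: b: 1×; d: 1×; e [bound]: 1×; c [bound]: 1×; n [bound]: 1×
uses in reading order: c, e, d, n, b
typing: well-typed at (T1 → T2) → T2
ordered: ✗ — needs exchange: uses follow c, e, d, n, b
linear: ✓ — exactly-once usage across b, d, e, c, n
affine: ✓ — none of b, d, e, c, n used more than once
relevant: ✓ — b, d, e, c, n: all used, weakening unneeded
unrestricted: ✓ — simply typable at (T1 → T2) → T2; W, C, E all held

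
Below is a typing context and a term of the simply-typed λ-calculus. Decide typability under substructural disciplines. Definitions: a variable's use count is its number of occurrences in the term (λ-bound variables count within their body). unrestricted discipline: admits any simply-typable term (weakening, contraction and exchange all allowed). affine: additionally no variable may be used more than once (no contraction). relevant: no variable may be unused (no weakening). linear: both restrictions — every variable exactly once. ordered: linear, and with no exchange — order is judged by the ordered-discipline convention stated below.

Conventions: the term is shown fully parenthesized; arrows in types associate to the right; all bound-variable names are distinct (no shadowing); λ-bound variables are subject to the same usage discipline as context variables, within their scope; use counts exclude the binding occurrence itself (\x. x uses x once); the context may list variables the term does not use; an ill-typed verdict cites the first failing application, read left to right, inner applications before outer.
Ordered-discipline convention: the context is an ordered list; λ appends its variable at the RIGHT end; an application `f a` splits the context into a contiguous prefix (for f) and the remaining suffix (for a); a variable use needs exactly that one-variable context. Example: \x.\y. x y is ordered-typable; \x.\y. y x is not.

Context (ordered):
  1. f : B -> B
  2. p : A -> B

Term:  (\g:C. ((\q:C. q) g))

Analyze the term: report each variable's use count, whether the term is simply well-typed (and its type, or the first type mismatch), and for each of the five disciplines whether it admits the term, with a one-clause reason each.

variable uses: f ×0; p ×0; g (λ-bound) ×1; q (λ-bound) ×1
left-to-right use order: q, g
typing: well-typed at C -> C
ordered: ✗, f, p never used (weakening)
linear: ✗, f, p never used (weakening)
affine: ✓, none of f, p, g, q used more than once
relevant: ✗, f, p never used (weakening)
unrestricted: ✓, simply typable at C -> C; W, C, E all held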